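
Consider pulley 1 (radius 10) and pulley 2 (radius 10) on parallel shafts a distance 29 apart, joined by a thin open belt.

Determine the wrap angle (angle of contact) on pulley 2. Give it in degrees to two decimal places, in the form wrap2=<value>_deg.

wrap2=180.00_deg

open belt: β = asin((r2−r1)/C) = asin(0/29) = 0.0000°
wrap1 = π − 2β = 180.0000°
wrap2 = π + 2β = 180.0000°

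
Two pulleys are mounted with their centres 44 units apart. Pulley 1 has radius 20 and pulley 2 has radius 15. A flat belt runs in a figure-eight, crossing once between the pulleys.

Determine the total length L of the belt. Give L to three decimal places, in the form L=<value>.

crossed belt: β = asin((r1+r2)/C) = asin(35/44) = 52.6982°
wrap1 = wrap2 = π + 2β = 285.3964°
tangent length = C·cosβ = 26.6646
L = (r1+r2)·wrap + 2·C·cosβ = 35·4.9811 + 2·26.6646 = 227.6679

L=227.668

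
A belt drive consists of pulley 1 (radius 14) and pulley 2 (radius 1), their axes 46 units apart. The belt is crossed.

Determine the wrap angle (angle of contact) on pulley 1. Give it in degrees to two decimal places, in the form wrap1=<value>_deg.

crossed belt: β = asin((r1+r2)/C) = asin(15/46) = 19.0314°
wrap1 = wrap2 = π + 2β = 218.0629°

wrap1=218.06_deg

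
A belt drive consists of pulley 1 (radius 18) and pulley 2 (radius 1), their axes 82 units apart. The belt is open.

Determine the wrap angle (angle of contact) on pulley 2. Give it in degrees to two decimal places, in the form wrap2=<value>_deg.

wrap2=156.07_deg

open belt: β = asin((r2−r1)/C) = asin(-17/82) = -11.9652°
wrap1 = π − 2β = 203.9303°
wrap2 = π + 2β = 156.0697°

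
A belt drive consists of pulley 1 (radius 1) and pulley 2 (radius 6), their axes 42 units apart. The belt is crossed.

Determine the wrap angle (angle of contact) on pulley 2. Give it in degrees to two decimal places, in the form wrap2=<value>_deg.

wrap2=199.19_deg

crossed belt: β = asin((r1+r2)/C) = asin(7/42) = 9.5941°
wrap1 = wrap2 = π + 2β = 199.1881°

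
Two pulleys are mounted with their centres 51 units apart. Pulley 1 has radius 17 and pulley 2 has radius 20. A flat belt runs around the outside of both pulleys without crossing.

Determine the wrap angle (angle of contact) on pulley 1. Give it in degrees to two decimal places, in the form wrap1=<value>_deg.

wrap1=173.26_deg

open belt: β = asin((r2−r1)/C) = asin(3/51) = 3.3723°
wrap1 = π − 2β = 173.2554°
wrap2 = π + 2β = 186.7446°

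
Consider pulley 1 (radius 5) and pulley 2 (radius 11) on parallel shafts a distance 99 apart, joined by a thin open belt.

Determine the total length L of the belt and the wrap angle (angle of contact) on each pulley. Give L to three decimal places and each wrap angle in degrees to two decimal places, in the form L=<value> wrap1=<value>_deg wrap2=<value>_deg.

open belt: β = asin((r2−r1)/C) = asin(6/99) = 3.4746°
wrap1 = π − 2β = 173.0508°
wrap2 = π + 2β = 186.9492°
tangent length = C·cosβ = 98.8180
L = r1·wrap1 + r2·wrap2 + 2·C·cosβ = 5·3.0203 + 11·3.2629 + 2·98.8180 = 248.6292

L=248.629 wrap1=173.05_deg wrap2=186.95_deg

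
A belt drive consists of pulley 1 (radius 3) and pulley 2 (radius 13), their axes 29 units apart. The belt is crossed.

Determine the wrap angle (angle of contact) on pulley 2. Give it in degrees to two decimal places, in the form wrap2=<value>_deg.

crossed belt: β = asin((r1+r2)/C) = asin(16/29) = 33.4854°
wrap1 = wrap2 = π + 2β = 246.9708°

wrap2=246.97_deg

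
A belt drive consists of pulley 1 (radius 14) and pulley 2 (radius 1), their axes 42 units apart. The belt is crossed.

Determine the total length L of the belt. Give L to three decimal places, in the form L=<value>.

crossed belt: β = asin((r1+r2)/C) = asin(15/42) = 20.9248°
wrap1 = wrap2 = π + 2β = 221.8497°
tangent length = C·cosβ = 39.2301
L = (r1+r2)·wrap + 2·C·cosβ = 15·3.8720 + 2·39.2301 = 136.5403

L=136.540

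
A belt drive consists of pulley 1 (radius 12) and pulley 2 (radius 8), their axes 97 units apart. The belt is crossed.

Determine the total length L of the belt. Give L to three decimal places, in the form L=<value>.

crossed belt: β = asin((r1+r2)/C) = asin(20/97) = 11.8989°
wrap1 = wrap2 = π + 2β = 203.7978°
tangent length = C·cosβ = 94.9158
L = (r1+r2)·wrap + 2·C·cosβ = 20·3.5569 + 2·94.9158 = 260.9704

L=260.970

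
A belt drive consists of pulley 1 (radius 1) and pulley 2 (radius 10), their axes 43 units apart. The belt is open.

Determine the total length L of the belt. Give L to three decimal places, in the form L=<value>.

open belt: β = asin((r2−r1)/C) = asin(9/43) = 12.0815°
wrap1 = π − 2β = 155.8371°
wrap2 = π + 2β = 204.1629°
tangent length = C·cosβ = 42.0476
L = r1·wrap1 + r2·wrap2 + 2·C·cosβ = 1·2.7199 + 10·3.5633 + 2·42.0476 = 122.4482

L=122.448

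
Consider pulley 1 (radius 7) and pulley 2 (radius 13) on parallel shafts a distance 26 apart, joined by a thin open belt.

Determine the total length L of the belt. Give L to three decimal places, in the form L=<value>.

open belt: β = asin((r2−r1)/C) = asin(6/26) = 13.3424°
wrap1 = π − 2β = 153.3153°
wrap2 = π + 2β = 206.6847°
tangent length = C·cosβ = 25.2982
L = r1·wrap1 + r2·wrap2 + 2·C·cosβ = 7·2.6759 + 13·3.6073 + 2·25.2982 = 116.2227

L=116.223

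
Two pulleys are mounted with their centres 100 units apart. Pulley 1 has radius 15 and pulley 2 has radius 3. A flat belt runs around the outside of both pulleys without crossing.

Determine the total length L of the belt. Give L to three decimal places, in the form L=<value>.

L=257.990

open belt: β = asin((r2−r1)/C) = asin(-12/100) = -6.8921°
wrap1 = π − 2β = 193.7842°
wrap2 = π + 2β = 166.2158°
tangent length = C·cosβ = 99.2774
L = r1·wrap1 + r2·wrap2 + 2·C·cosβ = 15·3.3822 + 3·2.9010 + 2·99.2774 = 257.9904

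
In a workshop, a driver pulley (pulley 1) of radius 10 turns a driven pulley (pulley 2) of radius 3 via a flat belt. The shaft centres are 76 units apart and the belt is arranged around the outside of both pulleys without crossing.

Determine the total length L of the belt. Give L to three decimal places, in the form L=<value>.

open belt: β = asin((r2−r1)/C) = asin(-7/76) = -5.2847°
wrap1 = π − 2β = 190.5695°
wrap2 = π + 2β = 169.4305°
tangent length = C·cosβ = 75.6769
L = r1·wrap1 + r2·wrap2 + 2·C·cosβ = 10·3.3261 + 3·2.9571 + 2·75.6769 = 193.4859

L=193.486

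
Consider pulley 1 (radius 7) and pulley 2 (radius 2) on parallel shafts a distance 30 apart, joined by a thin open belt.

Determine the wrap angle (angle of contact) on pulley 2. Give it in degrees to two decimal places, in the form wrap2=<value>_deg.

wrap2=160.81_deg

open belt: β = asin((r2−r1)/C) = asin(-5/30) = -9.5941°
wrap1 = π − 2β = 199.1881°
wrap2 = π + 2β = 160.8119°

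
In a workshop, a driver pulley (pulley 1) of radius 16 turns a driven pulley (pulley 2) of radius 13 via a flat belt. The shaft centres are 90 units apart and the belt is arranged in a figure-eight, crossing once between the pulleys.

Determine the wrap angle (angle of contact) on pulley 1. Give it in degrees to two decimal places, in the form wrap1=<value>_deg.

wrap1=217.59_deg

crossed belt: β = asin((r1+r2)/C) = asin(29/90) = 18.7974°
wrap1 = wrap2 = π + 2β = 217.5947°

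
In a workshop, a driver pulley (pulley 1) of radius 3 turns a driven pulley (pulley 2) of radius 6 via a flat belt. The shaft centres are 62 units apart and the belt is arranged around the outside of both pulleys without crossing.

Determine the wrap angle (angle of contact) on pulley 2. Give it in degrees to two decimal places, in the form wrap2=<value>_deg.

wrap2=185.55_deg

open belt: β = asin((r2−r1)/C) = asin(3/62) = 2.7735°
wrap1 = π − 2β = 174.4531°
wrap2 = π + 2β = 185.5469°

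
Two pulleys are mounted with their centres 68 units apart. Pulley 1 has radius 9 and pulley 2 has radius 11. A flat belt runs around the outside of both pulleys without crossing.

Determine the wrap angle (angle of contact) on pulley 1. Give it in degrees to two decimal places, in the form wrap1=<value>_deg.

open belt: β = asin((r2−r1)/C) = asin(2/68) = 1.6854°
wrap1 = π − 2β = 176.6292°
wrap2 = π + 2β = 183.3708°

wrap1=176.63_deg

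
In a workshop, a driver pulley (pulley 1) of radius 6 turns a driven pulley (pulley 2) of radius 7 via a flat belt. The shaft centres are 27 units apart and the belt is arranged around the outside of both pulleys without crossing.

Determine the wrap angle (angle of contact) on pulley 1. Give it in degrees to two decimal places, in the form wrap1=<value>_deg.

open belt: β = asin((r2−r1)/C) = asin(1/27) = 2.1226°
wrap1 = π − 2β = 175.7549°
wrap2 = π + 2β = 184.2451°

wrap1=175.75_deg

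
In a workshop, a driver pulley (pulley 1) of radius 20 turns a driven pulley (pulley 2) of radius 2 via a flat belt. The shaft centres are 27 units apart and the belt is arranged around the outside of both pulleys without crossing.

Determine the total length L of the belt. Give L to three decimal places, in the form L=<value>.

L=135.634

open belt: β = asin((r2−r1)/C) = asin(-18/27) = -41.8103°
wrap1 = π − 2β = 263.6206°
wrap2 = π + 2β = 96.3794°
tangent length = C·cosβ = 20.1246
L = r1·wrap1 + r2·wrap2 + 2·C·cosβ = 20·4.6010 + 2·1.6821 + 2·20.1246 = 135.6345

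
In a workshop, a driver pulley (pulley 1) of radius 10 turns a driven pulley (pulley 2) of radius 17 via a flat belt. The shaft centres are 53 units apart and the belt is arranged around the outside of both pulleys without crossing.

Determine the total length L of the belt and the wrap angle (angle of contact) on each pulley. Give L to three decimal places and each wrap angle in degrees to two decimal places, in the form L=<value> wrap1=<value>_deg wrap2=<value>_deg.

open belt: β = asin((r2−r1)/C) = asin(7/53) = 7.5895°
wrap1 = π − 2β = 164.8209°
wrap2 = π + 2β = 195.1791°
tangent length = C·cosβ = 52.5357
L = r1·wrap1 + r2·wrap2 + 2·C·cosβ = 10·2.8767 + 17·3.4065 + 2·52.5357 = 191.7489

L=191.749 wrap1=164.82_deg wrap2=195.18_deg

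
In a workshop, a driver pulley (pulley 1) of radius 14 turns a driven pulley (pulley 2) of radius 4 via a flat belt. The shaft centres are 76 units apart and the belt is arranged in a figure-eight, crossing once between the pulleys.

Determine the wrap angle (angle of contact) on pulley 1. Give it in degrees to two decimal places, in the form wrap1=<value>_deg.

wrap1=207.40_deg

crossed belt: β = asin((r1+r2)/C) = asin(18/76) = 13.7002°
wrap1 = wrap2 = π + 2β = 207.4005°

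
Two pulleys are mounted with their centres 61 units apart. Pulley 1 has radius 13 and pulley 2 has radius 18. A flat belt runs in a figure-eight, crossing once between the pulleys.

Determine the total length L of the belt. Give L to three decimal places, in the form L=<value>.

L=235.512

crossed belt: β = asin((r1+r2)/C) = asin(31/61) = 30.5438°
wrap1 = wrap2 = π + 2β = 241.0876°
tangent length = C·cosβ = 52.5357
L = (r1+r2)·wrap + 2·C·cosβ = 31·4.2078 + 2·52.5357 = 235.5123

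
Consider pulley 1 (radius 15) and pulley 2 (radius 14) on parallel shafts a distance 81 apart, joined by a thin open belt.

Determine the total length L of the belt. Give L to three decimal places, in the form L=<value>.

L=253.119

open belt: β = asin((r2−r1)/C) = asin(-1/81) = -0.7074°
wrap1 = π − 2β = 181.4147°
wrap2 = π + 2β = 178.5853°
tangent length = C·cosβ = 80.9938
L = r1·wrap1 + r2·wrap2 + 2·C·cosβ = 15·3.1663 + 14·3.1169 + 2·80.9938 = 253.1185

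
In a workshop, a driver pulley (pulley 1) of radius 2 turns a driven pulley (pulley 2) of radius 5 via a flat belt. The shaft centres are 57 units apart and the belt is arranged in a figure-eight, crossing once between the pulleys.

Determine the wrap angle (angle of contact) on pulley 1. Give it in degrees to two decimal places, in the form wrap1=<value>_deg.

wrap1=194.11_deg

crossed belt: β = asin((r1+r2)/C) = asin(7/57) = 7.0541°
wrap1 = wrap2 = π + 2β = 194.1083°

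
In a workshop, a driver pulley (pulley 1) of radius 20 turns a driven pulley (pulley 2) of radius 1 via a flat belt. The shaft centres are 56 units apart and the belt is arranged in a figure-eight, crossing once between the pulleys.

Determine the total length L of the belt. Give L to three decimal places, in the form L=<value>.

crossed belt: β = asin((r1+r2)/C) = asin(21/56) = 22.0243°
wrap1 = wrap2 = π + 2β = 224.0486°
tangent length = C·cosβ = 51.9134
L = (r1+r2)·wrap + 2·C·cosβ = 21·3.9104 + 2·51.9134 = 185.9449

L=185.945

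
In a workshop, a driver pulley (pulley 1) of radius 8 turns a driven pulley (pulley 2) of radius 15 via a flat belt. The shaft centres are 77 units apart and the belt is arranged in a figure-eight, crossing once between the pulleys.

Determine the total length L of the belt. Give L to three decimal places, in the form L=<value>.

crossed belt: β = asin((r1+r2)/C) = asin(23/77) = 17.3796°
wrap1 = wrap2 = π + 2β = 214.7592°
tangent length = C·cosβ = 73.4847
L = (r1+r2)·wrap + 2·C·cosβ = 23·3.7483 + 2·73.4847 = 233.1793

L=233.179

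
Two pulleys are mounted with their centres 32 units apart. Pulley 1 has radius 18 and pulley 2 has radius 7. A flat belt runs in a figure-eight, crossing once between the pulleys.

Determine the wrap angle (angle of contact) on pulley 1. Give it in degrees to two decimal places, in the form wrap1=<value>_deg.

wrap1=282.75_deg

crossed belt: β = asin((r1+r2)/C) = asin(25/32) = 51.3752°
wrap1 = wrap2 = π + 2β = 282.7503°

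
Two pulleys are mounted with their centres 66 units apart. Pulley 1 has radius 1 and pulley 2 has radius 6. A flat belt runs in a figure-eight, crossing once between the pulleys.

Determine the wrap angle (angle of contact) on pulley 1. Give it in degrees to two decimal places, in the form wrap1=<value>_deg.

crossed belt: β = asin((r1+r2)/C) = asin(7/66) = 6.0883°
wrap1 = wrap2 = π + 2β = 192.1766°

wrap1=192.18_deg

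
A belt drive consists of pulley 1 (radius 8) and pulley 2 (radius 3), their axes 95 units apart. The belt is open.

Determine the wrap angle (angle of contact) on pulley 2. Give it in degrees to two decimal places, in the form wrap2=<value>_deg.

open belt: β = asin((r2−r1)/C) = asin(-5/95) = -3.0170°
wrap1 = π − 2β = 186.0339°
wrap2 = π + 2β = 173.9661°

wrap2=173.97_deg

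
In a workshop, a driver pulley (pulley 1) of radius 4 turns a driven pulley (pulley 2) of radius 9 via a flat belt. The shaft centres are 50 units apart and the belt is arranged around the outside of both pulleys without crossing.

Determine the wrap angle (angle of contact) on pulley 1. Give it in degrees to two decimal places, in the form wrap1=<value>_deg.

open belt: β = asin((r2−r1)/C) = asin(5/50) = 5.7392°
wrap1 = π − 2β = 168.5217°
wrap2 = π + 2β = 191.4783°

wrap1=168.52_deg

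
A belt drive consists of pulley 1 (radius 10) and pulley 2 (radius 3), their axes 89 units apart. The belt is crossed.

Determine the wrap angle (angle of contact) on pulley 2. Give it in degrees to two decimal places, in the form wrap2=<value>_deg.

crossed belt: β = asin((r1+r2)/C) = asin(13/89) = 8.3991°
wrap1 = wrap2 = π + 2β = 196.7982°

wrap2=196.80_deg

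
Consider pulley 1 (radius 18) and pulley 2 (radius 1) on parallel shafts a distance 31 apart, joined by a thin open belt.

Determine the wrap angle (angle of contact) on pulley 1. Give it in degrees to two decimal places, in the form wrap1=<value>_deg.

open belt: β = asin((r2−r1)/C) = asin(-17/31) = -33.2564°
wrap1 = π − 2β = 246.5129°
wrap2 = π + 2β = 113.4871°

wrap1=246.51_deg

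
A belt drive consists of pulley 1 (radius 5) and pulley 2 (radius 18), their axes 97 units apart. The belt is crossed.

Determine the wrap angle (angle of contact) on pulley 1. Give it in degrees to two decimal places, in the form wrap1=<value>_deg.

wrap1=207.43_deg

crossed belt: β = asin((r1+r2)/C) = asin(23/97) = 13.7162°
wrap1 = wrap2 = π + 2β = 207.4325°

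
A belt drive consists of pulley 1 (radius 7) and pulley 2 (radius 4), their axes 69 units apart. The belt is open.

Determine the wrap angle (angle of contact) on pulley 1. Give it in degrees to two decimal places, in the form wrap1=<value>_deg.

wrap1=184.98_deg

open belt: β = asin((r2−r1)/C) = asin(-3/69) = -2.4919°
wrap1 = π − 2β = 184.9838°
wrap2 = π + 2β = 175.0162°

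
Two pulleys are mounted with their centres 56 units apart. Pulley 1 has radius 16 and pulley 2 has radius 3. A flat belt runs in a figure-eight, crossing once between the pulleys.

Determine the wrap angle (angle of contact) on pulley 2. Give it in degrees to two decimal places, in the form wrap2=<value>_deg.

crossed belt: β = asin((r1+r2)/C) = asin(19/56) = 19.8334°
wrap1 = wrap2 = π + 2β = 219.6667°

wrap2=219.67_deg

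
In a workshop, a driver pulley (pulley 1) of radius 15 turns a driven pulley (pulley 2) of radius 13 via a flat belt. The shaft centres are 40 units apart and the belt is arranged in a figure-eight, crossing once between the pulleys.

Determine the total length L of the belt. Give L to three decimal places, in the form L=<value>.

crossed belt: β = asin((r1+r2)/C) = asin(28/40) = 44.4270°
wrap1 = wrap2 = π + 2β = 268.8540°
tangent length = C·cosβ = 28.5657
L = (r1+r2)·wrap + 2·C·cosβ = 28·4.6924 + 2·28.5657 = 188.5183

L=188.518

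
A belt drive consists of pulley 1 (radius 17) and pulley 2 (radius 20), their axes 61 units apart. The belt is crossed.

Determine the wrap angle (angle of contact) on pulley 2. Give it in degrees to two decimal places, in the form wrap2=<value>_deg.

crossed belt: β = asin((r1+r2)/C) = asin(37/61) = 37.3410°
wrap1 = wrap2 = π + 2β = 254.6820°

wrap2=254.68_deg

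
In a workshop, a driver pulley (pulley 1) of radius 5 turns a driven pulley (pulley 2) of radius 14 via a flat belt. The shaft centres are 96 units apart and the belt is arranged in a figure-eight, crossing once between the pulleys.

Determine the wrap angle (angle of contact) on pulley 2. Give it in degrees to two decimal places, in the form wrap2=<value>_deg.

wrap2=202.83_deg

crossed belt: β = asin((r1+r2)/C) = asin(19/96) = 11.4152°
wrap1 = wrap2 = π + 2β = 202.8303°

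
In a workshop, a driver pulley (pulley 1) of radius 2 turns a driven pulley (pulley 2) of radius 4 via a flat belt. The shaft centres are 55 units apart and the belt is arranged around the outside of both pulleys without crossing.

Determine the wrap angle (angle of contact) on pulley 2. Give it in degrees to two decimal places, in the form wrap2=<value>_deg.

open belt: β = asin((r2−r1)/C) = asin(2/55) = 2.0839°
wrap1 = π − 2β = 175.8321°
wrap2 = π + 2β = 184.1679°

wrap2=184.17_deg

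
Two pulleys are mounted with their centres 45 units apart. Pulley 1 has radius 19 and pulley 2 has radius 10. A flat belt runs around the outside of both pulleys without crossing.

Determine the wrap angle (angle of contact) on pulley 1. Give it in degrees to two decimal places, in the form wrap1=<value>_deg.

open belt: β = asin((r2−r1)/C) = asin(-9/45) = -11.5370°
wrap1 = π − 2β = 203.0739°
wrap2 = π + 2β = 156.9261°

wrap1=203.07_deg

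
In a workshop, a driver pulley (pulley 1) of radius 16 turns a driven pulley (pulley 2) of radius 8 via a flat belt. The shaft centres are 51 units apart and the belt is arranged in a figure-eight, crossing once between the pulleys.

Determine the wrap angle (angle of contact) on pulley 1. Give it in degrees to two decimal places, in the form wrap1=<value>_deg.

crossed belt: β = asin((r1+r2)/C) = asin(24/51) = 28.0725°
wrap1 = wrap2 = π + 2β = 236.1450°

wrap1=236.14_deg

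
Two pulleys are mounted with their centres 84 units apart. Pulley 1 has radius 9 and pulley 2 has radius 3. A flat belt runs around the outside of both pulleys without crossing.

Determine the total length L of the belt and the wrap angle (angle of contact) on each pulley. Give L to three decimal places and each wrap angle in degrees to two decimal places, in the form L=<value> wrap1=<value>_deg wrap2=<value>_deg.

open belt: β = asin((r2−r1)/C) = asin(-6/84) = -4.0960°
wrap1 = π − 2β = 188.1921°
wrap2 = π + 2β = 171.8079°
tangent length = C·cosβ = 83.7854
L = r1·wrap1 + r2·wrap2 + 2·C·cosβ = 9·3.2846 + 3·2.9986 + 2·83.7854 = 206.1279

L=206.128 wrap1=188.19_deg wrap2=171.81_deg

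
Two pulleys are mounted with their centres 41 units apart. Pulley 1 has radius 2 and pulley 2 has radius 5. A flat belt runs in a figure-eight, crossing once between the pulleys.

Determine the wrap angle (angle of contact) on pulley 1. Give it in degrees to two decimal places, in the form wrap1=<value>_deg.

crossed belt: β = asin((r1+r2)/C) = asin(7/41) = 9.8304°
wrap1 = wrap2 = π + 2β = 199.6607°

wrap1=199.66_deg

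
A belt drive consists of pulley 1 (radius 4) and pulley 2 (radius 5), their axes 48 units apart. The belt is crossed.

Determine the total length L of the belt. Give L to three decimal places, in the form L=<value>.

L=125.967

crossed belt: β = asin((r1+r2)/C) = asin(9/48) = 10.8069°
wrap1 = wrap2 = π + 2β = 201.6138°
tangent length = C·cosβ = 47.1487
L = (r1+r2)·wrap + 2·C·cosβ = 9·3.5188 + 2·47.1487 = 125.9668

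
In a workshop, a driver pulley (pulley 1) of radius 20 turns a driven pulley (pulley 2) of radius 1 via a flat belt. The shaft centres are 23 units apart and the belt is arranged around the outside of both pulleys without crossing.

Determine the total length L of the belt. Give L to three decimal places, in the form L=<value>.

L=128.837

open belt: β = asin((r2−r1)/C) = asin(-19/23) = -55.6988°
wrap1 = π − 2β = 291.3977°
wrap2 = π + 2β = 68.6023°
tangent length = C·cosβ = 12.9615
L = r1·wrap1 + r2·wrap2 + 2·C·cosβ = 20·5.0858 + 1·1.1973 + 2·12.9615 = 128.8373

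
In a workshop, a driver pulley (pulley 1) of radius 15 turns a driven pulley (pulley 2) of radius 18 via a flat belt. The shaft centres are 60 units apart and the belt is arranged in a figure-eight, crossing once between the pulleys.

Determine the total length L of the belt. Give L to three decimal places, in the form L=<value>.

L=242.328

crossed belt: β = asin((r1+r2)/C) = asin(33/60) = 33.3670°
wrap1 = wrap2 = π + 2β = 246.7340°
tangent length = C·cosβ = 50.1099
L = (r1+r2)·wrap + 2·C·cosβ = 33·4.3063 + 2·50.1099 = 242.3284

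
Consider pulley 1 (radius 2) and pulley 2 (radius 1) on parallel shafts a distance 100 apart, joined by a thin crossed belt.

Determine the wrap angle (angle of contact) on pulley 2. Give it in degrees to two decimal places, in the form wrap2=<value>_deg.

wrap2=183.44_deg

crossed belt: β = asin((r1+r2)/C) = asin(3/100) = 1.7191°
wrap1 = wrap2 = π + 2β = 183.4383°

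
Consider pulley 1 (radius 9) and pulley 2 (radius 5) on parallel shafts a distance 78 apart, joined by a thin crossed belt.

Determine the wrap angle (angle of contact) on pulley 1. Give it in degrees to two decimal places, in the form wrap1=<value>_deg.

crossed belt: β = asin((r1+r2)/C) = asin(14/78) = 10.3399°
wrap1 = wrap2 = π + 2β = 200.6798°

wrap1=200.68_deg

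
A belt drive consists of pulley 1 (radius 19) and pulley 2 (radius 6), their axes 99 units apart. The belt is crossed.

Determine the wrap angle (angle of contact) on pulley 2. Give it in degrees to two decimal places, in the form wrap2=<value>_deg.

wrap2=209.25_deg

crossed belt: β = asin((r1+r2)/C) = asin(25/99) = 14.6270°
wrap1 = wrap2 = π + 2β = 209.2540°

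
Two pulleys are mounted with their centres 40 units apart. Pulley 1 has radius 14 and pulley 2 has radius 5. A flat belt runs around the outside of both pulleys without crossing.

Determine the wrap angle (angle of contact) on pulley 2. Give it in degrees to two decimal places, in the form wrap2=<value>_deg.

open belt: β = asin((r2−r1)/C) = asin(-9/40) = -13.0029°
wrap1 = π − 2β = 206.0058°
wrap2 = π + 2β = 153.9942°

wrap2=153.99_deg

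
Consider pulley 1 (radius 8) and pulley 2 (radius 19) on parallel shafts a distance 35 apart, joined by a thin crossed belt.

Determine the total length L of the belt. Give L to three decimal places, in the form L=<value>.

crossed belt: β = asin((r1+r2)/C) = asin(27/35) = 50.4823°
wrap1 = wrap2 = π + 2β = 280.9647°
tangent length = C·cosβ = 22.2711
L = (r1+r2)·wrap + 2·C·cosβ = 27·4.9038 + 2·22.2711 = 176.9436

L=176.944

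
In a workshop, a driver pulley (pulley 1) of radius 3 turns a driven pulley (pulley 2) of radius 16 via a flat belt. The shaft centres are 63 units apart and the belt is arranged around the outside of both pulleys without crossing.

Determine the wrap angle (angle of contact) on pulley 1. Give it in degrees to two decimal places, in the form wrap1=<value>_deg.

wrap1=156.18_deg

open belt: β = asin((r2−r1)/C) = asin(13/63) = 11.9085°
wrap1 = π − 2β = 156.1830°
wrap2 = π + 2β = 203.8170°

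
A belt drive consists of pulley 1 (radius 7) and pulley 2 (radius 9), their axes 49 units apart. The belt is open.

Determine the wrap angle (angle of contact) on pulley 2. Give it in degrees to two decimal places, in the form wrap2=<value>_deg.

open belt: β = asin((r2−r1)/C) = asin(2/49) = 2.3393°
wrap1 = π − 2β = 175.3215°
wrap2 = π + 2β = 184.6785°

wrap2=184.68_deg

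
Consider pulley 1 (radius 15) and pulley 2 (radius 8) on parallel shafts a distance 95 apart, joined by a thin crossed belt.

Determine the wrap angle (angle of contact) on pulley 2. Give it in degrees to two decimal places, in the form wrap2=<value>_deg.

crossed belt: β = asin((r1+r2)/C) = asin(23/95) = 14.0108°
wrap1 = wrap2 = π + 2β = 208.0217°

wrap2=208.02_deg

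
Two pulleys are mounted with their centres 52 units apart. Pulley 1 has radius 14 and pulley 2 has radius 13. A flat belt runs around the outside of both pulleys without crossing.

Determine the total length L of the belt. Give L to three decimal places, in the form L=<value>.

L=188.842

open belt: β = asin((r2−r1)/C) = asin(-1/52) = -1.1019°
wrap1 = π − 2β = 182.2038°
wrap2 = π + 2β = 177.7962°
tangent length = C·cosβ = 51.9904
L = r1·wrap1 + r2·wrap2 + 2·C·cosβ = 14·3.1801 + 13·3.1031 + 2·51.9904 = 188.8422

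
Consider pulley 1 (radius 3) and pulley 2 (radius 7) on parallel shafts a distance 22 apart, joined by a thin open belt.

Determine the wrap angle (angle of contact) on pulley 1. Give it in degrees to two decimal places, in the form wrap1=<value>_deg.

open belt: β = asin((r2−r1)/C) = asin(4/22) = 10.4757°
wrap1 = π − 2β = 159.0486°
wrap2 = π + 2β = 200.9514°

wrap1=159.05_deg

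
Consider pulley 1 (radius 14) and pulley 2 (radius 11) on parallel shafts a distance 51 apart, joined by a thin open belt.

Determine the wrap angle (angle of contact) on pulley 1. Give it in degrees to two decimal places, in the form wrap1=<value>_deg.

wrap1=186.74_deg

open belt: β = asin((r2−r1)/C) = asin(-3/51) = -3.3723°
wrap1 = π − 2β = 186.7446°
wrap2 = π + 2β = 173.2554°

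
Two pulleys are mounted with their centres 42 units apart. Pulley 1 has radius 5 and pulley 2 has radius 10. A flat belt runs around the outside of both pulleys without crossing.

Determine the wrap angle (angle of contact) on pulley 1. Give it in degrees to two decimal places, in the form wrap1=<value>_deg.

open belt: β = asin((r2−r1)/C) = asin(5/42) = 6.8371°
wrap1 = π − 2β = 166.3257°
wrap2 = π + 2β = 193.6743°

wrap1=166.33_deg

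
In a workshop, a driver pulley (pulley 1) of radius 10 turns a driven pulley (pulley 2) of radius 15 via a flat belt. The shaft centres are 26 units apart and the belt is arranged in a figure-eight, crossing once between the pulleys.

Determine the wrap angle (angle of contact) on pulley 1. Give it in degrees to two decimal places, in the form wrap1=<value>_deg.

crossed belt: β = asin((r1+r2)/C) = asin(25/26) = 74.0576°
wrap1 = wrap2 = π + 2β = 328.1153°

wrap1=328.12_deg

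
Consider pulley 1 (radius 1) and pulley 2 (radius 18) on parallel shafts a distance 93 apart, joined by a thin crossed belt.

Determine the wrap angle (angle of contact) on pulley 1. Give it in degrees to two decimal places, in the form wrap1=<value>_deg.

wrap1=203.58_deg

crossed belt: β = asin((r1+r2)/C) = asin(19/93) = 11.7886°
wrap1 = wrap2 = π + 2β = 203.5772°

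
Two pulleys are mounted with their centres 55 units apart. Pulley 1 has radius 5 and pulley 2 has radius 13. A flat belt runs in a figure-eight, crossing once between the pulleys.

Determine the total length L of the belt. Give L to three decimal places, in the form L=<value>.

L=172.494

crossed belt: β = asin((r1+r2)/C) = asin(18/55) = 19.1033°
wrap1 = wrap2 = π + 2β = 218.2066°
tangent length = C·cosβ = 51.9711
L = (r1+r2)·wrap + 2·C·cosβ = 18·3.8084 + 2·51.9711 = 172.4939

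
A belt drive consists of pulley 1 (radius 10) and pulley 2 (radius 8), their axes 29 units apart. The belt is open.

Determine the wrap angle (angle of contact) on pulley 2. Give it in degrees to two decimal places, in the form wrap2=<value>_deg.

open belt: β = asin((r2−r1)/C) = asin(-2/29) = -3.9546°
wrap1 = π − 2β = 187.9091°
wrap2 = π + 2β = 172.0909°

wrap2=172.09_deg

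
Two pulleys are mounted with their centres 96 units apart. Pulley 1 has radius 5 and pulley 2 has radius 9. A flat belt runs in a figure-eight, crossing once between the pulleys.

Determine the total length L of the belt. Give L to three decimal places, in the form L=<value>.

crossed belt: β = asin((r1+r2)/C) = asin(14/96) = 8.3855°
wrap1 = wrap2 = π + 2β = 196.7711°
tangent length = C·cosβ = 94.9737
L = (r1+r2)·wrap + 2·C·cosβ = 14·3.4343 + 2·94.9737 = 238.0276

L=238.028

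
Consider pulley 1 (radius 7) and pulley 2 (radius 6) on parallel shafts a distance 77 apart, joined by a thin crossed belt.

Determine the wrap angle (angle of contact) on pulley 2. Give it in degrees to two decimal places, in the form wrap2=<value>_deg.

wrap2=199.44_deg

crossed belt: β = asin((r1+r2)/C) = asin(13/77) = 9.7199°
wrap1 = wrap2 = π + 2β = 199.4397°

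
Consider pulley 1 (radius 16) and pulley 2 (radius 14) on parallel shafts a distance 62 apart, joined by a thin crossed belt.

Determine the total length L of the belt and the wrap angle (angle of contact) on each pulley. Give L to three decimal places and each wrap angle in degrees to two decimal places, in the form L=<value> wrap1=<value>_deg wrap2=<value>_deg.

crossed belt: β = asin((r1+r2)/C) = asin(30/62) = 28.9385°
wrap1 = wrap2 = π + 2β = 237.8771°
tangent length = C·cosβ = 54.2586
L = (r1+r2)·wrap + 2·C·cosβ = 30·4.1517 + 2·54.2586 = 233.0694

L=233.069 wrap1=237.88_deg wrap2=237.88_deg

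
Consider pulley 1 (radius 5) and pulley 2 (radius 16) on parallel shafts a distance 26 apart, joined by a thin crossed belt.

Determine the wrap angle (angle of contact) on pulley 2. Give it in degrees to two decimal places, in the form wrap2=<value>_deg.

wrap2=287.74_deg

crossed belt: β = asin((r1+r2)/C) = asin(21/26) = 53.8711°
wrap1 = wrap2 = π + 2β = 287.7421°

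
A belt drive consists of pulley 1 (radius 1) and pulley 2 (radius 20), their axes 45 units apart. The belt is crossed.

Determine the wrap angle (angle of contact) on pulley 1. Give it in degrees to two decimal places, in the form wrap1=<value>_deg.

crossed belt: β = asin((r1+r2)/C) = asin(21/45) = 27.8181°
wrap1 = wrap2 = π + 2β = 235.6363°

wrap1=235.64_deg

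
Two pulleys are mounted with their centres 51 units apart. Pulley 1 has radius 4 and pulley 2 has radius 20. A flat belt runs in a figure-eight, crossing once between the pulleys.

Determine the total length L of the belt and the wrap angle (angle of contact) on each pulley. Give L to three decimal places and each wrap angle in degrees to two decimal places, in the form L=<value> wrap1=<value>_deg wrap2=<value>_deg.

L=188.916 wrap1=236.14_deg wrap2=236.14_deg

crossed belt: β = asin((r1+r2)/C) = asin(24/51) = 28.0725°
wrap1 = wrap2 = π + 2β = 236.1450°
tangent length = C·cosβ = 45.0000
L = (r1+r2)·wrap + 2·C·cosβ = 24·4.1215 + 2·45.0000 = 188.9162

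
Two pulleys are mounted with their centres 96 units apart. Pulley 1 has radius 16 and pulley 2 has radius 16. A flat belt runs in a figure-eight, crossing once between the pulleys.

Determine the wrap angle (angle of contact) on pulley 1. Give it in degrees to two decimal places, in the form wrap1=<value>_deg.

wrap1=218.94_deg

crossed belt: β = asin((r1+r2)/C) = asin(32/96) = 19.4712°
wrap1 = wrap2 = π + 2β = 218.9424°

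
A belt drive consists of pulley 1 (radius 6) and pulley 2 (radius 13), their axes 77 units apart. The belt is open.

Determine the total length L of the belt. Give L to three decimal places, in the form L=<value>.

L=214.327

open belt: β = asin((r2−r1)/C) = asin(7/77) = 5.2159°
wrap1 = π − 2β = 169.5682°
wrap2 = π + 2β = 190.4318°
tangent length = C·cosβ = 76.6812
L = r1·wrap1 + r2·wrap2 + 2·C·cosβ = 6·2.9595 + 13·3.3237 + 2·76.6812 = 214.3271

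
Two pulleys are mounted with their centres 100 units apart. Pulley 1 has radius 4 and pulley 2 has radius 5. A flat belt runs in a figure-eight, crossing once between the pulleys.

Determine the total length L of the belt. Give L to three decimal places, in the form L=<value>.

L=229.085

crossed belt: β = asin((r1+r2)/C) = asin(9/100) = 5.1636°
wrap1 = wrap2 = π + 2β = 190.3272°
tangent length = C·cosβ = 99.5942
L = (r1+r2)·wrap + 2·C·cosβ = 9·3.3218 + 2·99.5942 = 229.0849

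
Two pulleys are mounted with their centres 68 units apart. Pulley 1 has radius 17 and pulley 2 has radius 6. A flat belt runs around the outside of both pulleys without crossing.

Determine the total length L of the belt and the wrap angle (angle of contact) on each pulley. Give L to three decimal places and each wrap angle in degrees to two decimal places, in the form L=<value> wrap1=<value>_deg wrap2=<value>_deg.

open belt: β = asin((r2−r1)/C) = asin(-11/68) = -9.3093°
wrap1 = π − 2β = 198.6187°
wrap2 = π + 2β = 161.3813°
tangent length = C·cosβ = 67.1044
L = r1·wrap1 + r2·wrap2 + 2·C·cosβ = 17·3.4665 + 6·2.8166 + 2·67.1044 = 210.0400

L=210.040 wrap1=198.62_deg wrap2=161.38_deg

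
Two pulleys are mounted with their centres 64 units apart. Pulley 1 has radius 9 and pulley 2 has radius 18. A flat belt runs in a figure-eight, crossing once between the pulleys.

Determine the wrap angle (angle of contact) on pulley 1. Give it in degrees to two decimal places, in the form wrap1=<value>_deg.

crossed belt: β = asin((r1+r2)/C) = asin(27/64) = 24.9530°
wrap1 = wrap2 = π + 2β = 229.9060°

wrap1=229.91_deg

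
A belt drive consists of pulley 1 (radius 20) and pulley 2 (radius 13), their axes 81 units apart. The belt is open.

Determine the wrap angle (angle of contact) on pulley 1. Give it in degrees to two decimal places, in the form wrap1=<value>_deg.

open belt: β = asin((r2−r1)/C) = asin(-7/81) = -4.9577°
wrap1 = π − 2β = 189.9153°
wrap2 = π + 2β = 170.0847°

wrap1=189.92_deg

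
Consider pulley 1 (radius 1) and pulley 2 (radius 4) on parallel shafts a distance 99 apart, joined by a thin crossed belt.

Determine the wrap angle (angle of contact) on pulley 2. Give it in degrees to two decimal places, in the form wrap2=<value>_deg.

crossed belt: β = asin((r1+r2)/C) = asin(5/99) = 2.8950°
wrap1 = wrap2 = π + 2β = 185.7899°

wrap2=185.79_deg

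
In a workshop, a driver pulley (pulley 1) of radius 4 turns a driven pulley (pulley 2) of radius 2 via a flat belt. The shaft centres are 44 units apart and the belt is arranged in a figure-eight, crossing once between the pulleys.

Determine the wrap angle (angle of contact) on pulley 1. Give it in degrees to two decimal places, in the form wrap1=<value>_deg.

wrap1=195.67_deg

crossed belt: β = asin((r1+r2)/C) = asin(6/44) = 7.8375°
wrap1 = wrap2 = π + 2β = 195.6750°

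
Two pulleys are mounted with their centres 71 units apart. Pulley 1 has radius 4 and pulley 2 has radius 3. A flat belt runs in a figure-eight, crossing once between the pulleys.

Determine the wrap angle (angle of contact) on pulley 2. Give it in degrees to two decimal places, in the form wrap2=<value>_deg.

crossed belt: β = asin((r1+r2)/C) = asin(7/71) = 5.6581°
wrap1 = wrap2 = π + 2β = 191.3161°

wrap2=191.32_deg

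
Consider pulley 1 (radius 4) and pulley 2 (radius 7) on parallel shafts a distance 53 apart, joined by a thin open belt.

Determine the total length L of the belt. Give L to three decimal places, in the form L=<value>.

L=140.727

open belt: β = asin((r2−r1)/C) = asin(3/53) = 3.2449°
wrap1 = π − 2β = 173.5102°
wrap2 = π + 2β = 186.4898°
tangent length = C·cosβ = 52.9150
L = r1·wrap1 + r2·wrap2 + 2·C·cosβ = 4·3.0283 + 7·3.2549 + 2·52.9150 = 140.7274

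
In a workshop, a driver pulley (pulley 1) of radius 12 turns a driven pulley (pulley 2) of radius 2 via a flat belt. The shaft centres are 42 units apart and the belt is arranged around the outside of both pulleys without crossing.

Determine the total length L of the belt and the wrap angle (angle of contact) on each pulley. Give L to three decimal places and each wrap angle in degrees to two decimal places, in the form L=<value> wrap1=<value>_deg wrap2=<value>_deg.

open belt: β = asin((r2−r1)/C) = asin(-10/42) = -13.7741°
wrap1 = π − 2β = 207.5483°
wrap2 = π + 2β = 152.4517°
tangent length = C·cosβ = 40.7922
L = r1·wrap1 + r2·wrap2 + 2·C·cosβ = 12·3.6224 + 2·2.6608 + 2·40.7922 = 130.3747

L=130.375 wrap1=207.55_deg wrap2=152.45_deg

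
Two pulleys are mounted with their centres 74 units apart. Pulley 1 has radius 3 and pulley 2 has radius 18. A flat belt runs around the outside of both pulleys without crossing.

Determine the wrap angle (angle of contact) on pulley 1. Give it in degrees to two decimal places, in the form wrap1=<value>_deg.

open belt: β = asin((r2−r1)/C) = asin(15/74) = 11.6951°
wrap1 = π − 2β = 156.6099°
wrap2 = π + 2β = 203.3901°

wrap1=156.61_deg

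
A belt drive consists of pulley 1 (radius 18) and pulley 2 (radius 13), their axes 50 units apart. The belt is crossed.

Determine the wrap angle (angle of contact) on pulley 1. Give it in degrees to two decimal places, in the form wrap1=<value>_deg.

crossed belt: β = asin((r1+r2)/C) = asin(31/50) = 38.3161°
wrap1 = wrap2 = π + 2β = 256.6323°

wrap1=256.63_deg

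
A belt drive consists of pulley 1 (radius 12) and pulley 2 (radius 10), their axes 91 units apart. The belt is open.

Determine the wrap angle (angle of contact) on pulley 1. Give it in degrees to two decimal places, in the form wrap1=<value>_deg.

open belt: β = asin((r2−r1)/C) = asin(-2/91) = -1.2593°
wrap1 = π − 2β = 182.5187°
wrap2 = π + 2β = 177.4813°

wrap1=182.52_deg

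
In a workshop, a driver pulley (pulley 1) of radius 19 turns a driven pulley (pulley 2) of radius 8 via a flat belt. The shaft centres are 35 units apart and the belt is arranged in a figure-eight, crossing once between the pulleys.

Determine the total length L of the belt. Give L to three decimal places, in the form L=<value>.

crossed belt: β = asin((r1+r2)/C) = asin(27/35) = 50.4823°
wrap1 = wrap2 = π + 2β = 280.9647°
tangent length = C·cosβ = 22.2711
L = (r1+r2)·wrap + 2·C·cosβ = 27·4.9038 + 2·22.2711 = 176.9436

L=176.944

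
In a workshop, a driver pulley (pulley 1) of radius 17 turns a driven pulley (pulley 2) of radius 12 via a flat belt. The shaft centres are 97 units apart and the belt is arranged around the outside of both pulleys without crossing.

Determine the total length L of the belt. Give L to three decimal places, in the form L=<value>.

L=285.364

open belt: β = asin((r2−r1)/C) = asin(-5/97) = -2.9547°
wrap1 = π − 2β = 185.9094°
wrap2 = π + 2β = 174.0906°
tangent length = C·cosβ = 96.8710
L = r1·wrap1 + r2·wrap2 + 2·C·cosβ = 17·3.2447 + 12·3.0385 + 2·96.8710 = 285.3640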